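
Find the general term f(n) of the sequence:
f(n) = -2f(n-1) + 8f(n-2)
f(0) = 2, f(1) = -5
Characteristic equation: x² + 2x - 8 = 0, which factors as (x - (2))(x - (-4)) = 0.
Roots r₁ = 2, r₂ = -4 (distinct).
General solution: f(n) = A·(2)^n + B·(-4)^n.
From f(0) = 2: A + B = 2.
From f(1) = -5: 2A - 4B = -5.
Solving: A = \frac{1}{2}, B = \frac{3}{2}.
So f(n) = \frac{3 \left(-4\right)^{n}}{2} + \frac{2^{n}}{2}.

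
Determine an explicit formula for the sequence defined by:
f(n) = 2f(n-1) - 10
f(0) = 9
First-order linear non-homogeneous.
Homogeneous solution: f_h(n) = A·(2)^n.
Try constant particular solution f_p = K: K = 2K - 10 ⇒ K = 10.
General: f(n) = A·(2)^n + 10.
Apply f(0) = 9: A + 10 = 9 ⇒ A = -1.
So f(n) = 10 - 2^{n}.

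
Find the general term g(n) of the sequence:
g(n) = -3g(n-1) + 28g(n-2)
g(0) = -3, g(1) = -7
Characteristic equation: x² + 3x - 28 = 0, which factors as (x - (-7))(x - (4)) = 0.
Roots r₁ = -7, r₂ = 4 (distinct).
General solution: g(n) = A·(-7)^n + B·(4)^n.
From g(0) = -3: A + B = -3.
From g(1) = -7: -7A + 4B = -7.
Solving: A = - \frac{5}{11}, B = - \frac{28}{11}.
So g(n) = - \frac{5 \left(-7\right)^{n}}{11} - \frac{28 \cdot 4^{n}}{11}.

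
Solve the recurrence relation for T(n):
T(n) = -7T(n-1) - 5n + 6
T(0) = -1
First-order linear with linear forcing.
Homogeneous solution: T_h(n) = A·(-7)^n.
Try particular T_p(n) = pn + q. Substituting:
  pn + q = -7(p(n-1) + q) - 5n + 6.
Matching the n-coefficient: p = -7p - 5 ⇒ p = - \frac{5}{8}.
Matching constants: q = 7p - 7q + 6 ⇒ q = \frac{13}{64}.
General: T(n) = A·(-7)^n - \frac{5 n}{8} + \frac{13}{64}.
Apply T(0) = -1: A + \frac{13}{64} = -1 ⇒ A = - \frac{77}{64}.
So T(n) = - \frac{77 \left(-7\right)^{n}}{64} - \frac{5 n}{8} + \frac{13}{64}.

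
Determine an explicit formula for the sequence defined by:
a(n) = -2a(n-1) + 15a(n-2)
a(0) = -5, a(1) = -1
Characteristic equation: x² + 2x - 15 = 0, which factors as (x - (3))(x - (-5)) = 0.
Roots r₁ = 3, r₂ = -5 (distinct).
General solution: a(n) = A·(3)^n + B·(-5)^n.
From a(0) = -5: A + B = -5.
From a(1) = -1: 3A - 5B = -1.
Solving: A = - \frac{13}{4}, B = - \frac{7}{4}.
So a(n) = - \frac{7 \left(-5\right)^{n}}{4} - \frac{13 \cdot 3^{n}}{4}.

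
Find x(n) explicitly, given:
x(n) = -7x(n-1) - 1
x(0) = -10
First-order linear non-homogeneous.
Homogeneous solution: x_h(n) = A·(-7)^n.
Try constant particular solution x_p = K: K = -7K - 1 ⇒ K = - \frac{1}{8}.
General: x(n) = A·(-7)^n - \frac{1}{8}.
Apply x(0) = -10: A - \frac{1}{8} = -10 ⇒ A = - \frac{79}{8}.
So x(n) = - \frac{79 \left(-7\right)^{n}}{8} - \frac{1}{8}.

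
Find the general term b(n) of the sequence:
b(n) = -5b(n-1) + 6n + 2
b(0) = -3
First-order linear with linear forcing.
Homogeneous solution: b_h(n) = A·(-5)^n.
Try particular b_p(n) = pn + q. Substituting:
  pn + q = -5(p(n-1) + q) + 6n + 2.
Matching the n-coefficient: p = -5p + 6 ⇒ p = 1.
Matching constants: q = 5p - 5q + 2 ⇒ q = \frac{7}{6}.
General: b(n) = A·(-5)^n + n + \frac{7}{6}.
Apply b(0) = -3: A + \frac{7}{6} = -3 ⇒ A = - \frac{25}{6}.
So b(n) = - \frac{25 \left(-5\right)^{n}}{6} + n + \frac{7}{6}.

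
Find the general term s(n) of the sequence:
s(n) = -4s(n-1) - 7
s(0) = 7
First-order linear non-homogeneous.
Homogeneous solution: s_h(n) = A·(-4)^n.
Try constant particular solution s_p = K: K = -4K - 7 ⇒ K = - \frac{7}{5}.
General: s(n) = A·(-4)^n - \frac{7}{5}.
Apply s(0) = 7: A - \frac{7}{5} = 7 ⇒ A = \frac{42}{5}.
So s(n) = \frac{42 \left(-4\right)^{n}}{5} - \frac{7}{5}.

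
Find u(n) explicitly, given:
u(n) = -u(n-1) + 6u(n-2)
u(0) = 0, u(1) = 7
Characteristic equation: x² + x - 6 = 0, which factors as (x - (2))(x - (-3)) = 0.
Roots r₁ = 2, r₂ = -3 (distinct).
General solution: u(n) = A·(2)^n + B·(-3)^n.
From u(0) = 0: A + B = 0.
From u(1) = 7: 2A - 3B = 7.
Solving: A = \frac{7}{5}, B = - \frac{7}{5}.
So u(n) = - \frac{7 \left(-3\right)^{n}}{5} + \frac{7 \cdot 2^{n}}{5}.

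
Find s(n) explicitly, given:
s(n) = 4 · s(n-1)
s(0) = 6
Pure geometric recurrence with ratio 4.
By induction s(n) = s(0) · (4)^n = 6 \cdot 4^{n}.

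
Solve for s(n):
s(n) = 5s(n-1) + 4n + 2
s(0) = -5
First-order linear with linear forcing.
Homogeneous solution: s_h(n) = A·(5)^n.
Try particular s_p(n) = pn + q. Substituting:
  pn + q = 5(p(n-1) + q) + 4n + 2.
Matching the n-coefficient: p = 5p + 4 ⇒ p = -1.
Matching constants: q = -5p + 5q + 2 ⇒ q = - \frac{7}{4}.
General: s(n) = A·(5)^n - n - \frac{7}{4}.
Apply s(0) = -5: A - \frac{7}{4} = -5 ⇒ A = - \frac{13}{4}.
So s(n) = - \frac{13 \cdot 5^{n}}{4} - n - \frac{7}{4}.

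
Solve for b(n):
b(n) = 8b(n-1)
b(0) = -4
This is a homogeneous first-order recurrence with ratio 8.
By induction b(n) = b(0) · (8)^n = - 4 \cdot 8^{n}.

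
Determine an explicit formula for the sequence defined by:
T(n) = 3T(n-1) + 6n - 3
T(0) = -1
First-order linear with linear forcing.
Homogeneous solution: T_h(n) = A·(3)^n.
Try particular T_p(n) = pn + q. Substituting:
  pn + q = 3(p(n-1) + q) + 6n - 3.
Matching the n-coefficient: p = 3p + 6 ⇒ p = -3.
Matching constants: q = -3p + 3q - 3 ⇒ q = -3.
General: T(n) = A·(3)^n - 3 n - 3.
Apply T(0) = -1: A - 3 = -1 ⇒ A = 2.
So T(n) = 2 \cdot 3^{n} - 3 n - 3.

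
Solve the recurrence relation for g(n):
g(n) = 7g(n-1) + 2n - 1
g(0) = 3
First-order linear with linear forcing.
Homogeneous solution: g_h(n) = A·(7)^n.
Try particular g_p(n) = pn + q. Substituting:
  pn + q = 7(p(n-1) + q) + 2n - 1.
Matching the n-coefficient: p = 7p + 2 ⇒ p = - \frac{1}{3}.
Matching constants: q = -7p + 7q - 1 ⇒ q = - \frac{2}{9}.
General: g(n) = A·(7)^n - \frac{n}{3} - \frac{2}{9}.
Apply g(0) = 3: A - \frac{2}{9} = 3 ⇒ A = \frac{29}{9}.
So g(n) = \frac{29 \cdot 7^{n}}{9} - \frac{n}{3} - \frac{2}{9}.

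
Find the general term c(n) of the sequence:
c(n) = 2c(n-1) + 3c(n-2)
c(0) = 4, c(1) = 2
Characteristic equation: x² - 2x - 3 = 0, which factors as (x - (3))(x - (-1)) = 0.
Roots r₁ = 3, r₂ = -1 (distinct).
General solution: c(n) = A·(3)^n + B·(-1)^n.
From c(0) = 4: A + B = 4.
From c(1) = 2: 3A - B = 2.
Solving: A = \frac{3}{2}, B = \frac{5}{2}.
So c(n) = \frac{5 \left(-1\right)^{n}}{2} + \frac{3 \cdot 3^{n}}{2}.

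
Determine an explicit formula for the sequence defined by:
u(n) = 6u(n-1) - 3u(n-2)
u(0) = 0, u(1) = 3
Characteristic equation: x² - 6x + 3 = 0.
Discriminant Δ = (6)² + 4·(-3) = 24.
Roots r₁,₂ = (6 ± √24)/2, so r₁ = \sqrt{6} + 3, r₂ = 3 - \sqrt{6}.
General solution: u(n) = A·r₁^n + B·r₂^n.
From the initial conditions, A + B = 0 and r₁A + r₂B = 3.
Since r₁ - r₂ = √24: A = (3 - (0)r₂)/√24 = \frac{\sqrt{6}}{4}, and B = 0 - A = - \frac{\sqrt{6}}{4}.
So u(n) = \left(\frac{\sqrt{6}}{4}\right)\left(\sqrt{6} + 3\right)^n + \left(- \frac{\sqrt{6}}{4}\right)\left(3 - \sqrt{6}\right)^n.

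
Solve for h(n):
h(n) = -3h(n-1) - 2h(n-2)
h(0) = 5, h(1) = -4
Characteristic equation: x² + 3x + 2 = 0, which factors as (x - (-2))(x - (-1)) = 0.
Roots r₁ = -2, r₂ = -1 (distinct).
General solution: h(n) = A·(-2)^n + B·(-1)^n.
From h(0) = 5: A + B = 5.
From h(1) = -4: -2A - B = -4.
Solving: A = -1, B = 6.
So h(n) = 6 \left(-1\right)^{n} - \left(-2\right)^{n}.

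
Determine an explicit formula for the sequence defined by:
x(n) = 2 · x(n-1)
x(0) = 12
Pure geometric recurrence with ratio 2.
By induction x(n) = x(0) · (2)^n = 12 \cdot 2^{n}.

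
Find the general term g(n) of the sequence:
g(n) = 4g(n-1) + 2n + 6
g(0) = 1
First-order linear with linear forcing.
Homogeneous solution: g_h(n) = A·(4)^n.
Try particular g_p(n) = pn + q. Substituting:
  pn + q = 4(p(n-1) + q) + 2n + 6.
Matching the n-coefficient: p = 4p + 2 ⇒ p = - \frac{2}{3}.
Matching constants: q = -4p + 4q + 6 ⇒ q = - \frac{26}{9}.
General: g(n) = A·(4)^n - \frac{2 n}{3} - \frac{26}{9}.
Apply g(0) = 1: A - \frac{26}{9} = 1 ⇒ A = \frac{35}{9}.
So g(n) = \frac{35 \cdot 4^{n}}{9} - \frac{2 n}{3} - \frac{26}{9}.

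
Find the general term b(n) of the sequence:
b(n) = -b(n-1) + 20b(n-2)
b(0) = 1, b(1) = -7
Characteristic equation: x² + x - 20 = 0, which factors as (x - (4))(x - (-5)) = 0.
Roots r₁ = 4, r₂ = -5 (distinct).
General solution: b(n) = A·(4)^n + B·(-5)^n.
From b(0) = 1: A + B = 1.
From b(1) = -7: 4A - 5B = -7.
Solving: A = - \frac{2}{9}, B = \frac{11}{9}.
So b(n) = \frac{11 \left(-5\right)^{n}}{9} - \frac{2 \cdot 4^{n}}{9}.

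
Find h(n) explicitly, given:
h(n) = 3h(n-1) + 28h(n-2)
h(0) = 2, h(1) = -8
Characteristic equation: x² - 3x - 28 = 0, which factors as (x - (-4))(x - (7)) = 0.
Roots r₁ = -4, r₂ = 7 (distinct).
General solution: h(n) = A·(-4)^n + B·(7)^n.
From h(0) = 2: A + B = 2.
From h(1) = -8: -4A + 7B = -8.
Solving: A = 2, B = 0.
So h(n) = 2 \left(-4\right)^{n}.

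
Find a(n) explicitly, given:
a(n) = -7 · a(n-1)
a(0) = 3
Pure geometric recurrence with ratio -7.
By induction a(n) = a(0) · (-7)^n = 3 \left(-7\right)^{n}.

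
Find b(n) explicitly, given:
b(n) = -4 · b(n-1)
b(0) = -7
Pure geometric recurrence with ratio -4.
By induction b(n) = b(0) · (-4)^n = - 7 \left(-4\right)^{n}.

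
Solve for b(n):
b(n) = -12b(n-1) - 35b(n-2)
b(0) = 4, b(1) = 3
Characteristic equation: x² + 12x + 35 = 0, which factors as (x - (-5))(x - (-7)) = 0.
Roots r₁ = -5, r₂ = -7 (distinct).
General solution: b(n) = A·(-5)^n + B·(-7)^n.
From b(0) = 4: A + B = 4.
From b(1) = 3: -5A - 7B = 3.
Solving: A = \frac{31}{2}, B = - \frac{23}{2}.
So b(n) = \frac{31 \left(-5\right)^{n}}{2} - \frac{23 \left(-7\right)^{n}}{2}.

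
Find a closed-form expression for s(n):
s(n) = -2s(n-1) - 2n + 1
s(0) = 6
First-order linear with linear forcing.
Homogeneous solution: s_h(n) = A·(-2)^n.
Try particular s_p(n) = pn + q. Substituting:
  pn + q = -2(p(n-1) + q) - 2n + 1.
Matching the n-coefficient: p = -2p - 2 ⇒ p = - \frac{2}{3}.
Matching constants: q = 2p - 2q + 1 ⇒ q = - \frac{1}{9}.
General: s(n) = A·(-2)^n - \frac{2 n}{3} - \frac{1}{9}.
Apply s(0) = 6: A - \frac{1}{9} = 6 ⇒ A = \frac{55}{9}.
So s(n) = \frac{55 \left(-2\right)^{n}}{9} - \frac{2 n}{3} - \frac{1}{9}.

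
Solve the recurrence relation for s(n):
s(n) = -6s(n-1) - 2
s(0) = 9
First-order linear non-homogeneous.
Homogeneous solution: s_h(n) = A·(-6)^n.
Try constant particular solution s_p = K: K = -6K - 2 ⇒ K = - \frac{2}{7}.
General: s(n) = A·(-6)^n - \frac{2}{7}.
Apply s(0) = 9: A - \frac{2}{7} = 9 ⇒ A = \frac{65}{7}.
So s(n) = \frac{65 \left(-6\right)^{n}}{7} - \frac{2}{7}.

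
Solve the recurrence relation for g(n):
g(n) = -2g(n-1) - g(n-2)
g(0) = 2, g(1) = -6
Characteristic equation: x² + 2x + 1 = 0, which is (x - (-1))².
Repeated root r = -1.
General solution: g(n) = (A + Bn)·(-1)^n.
From g(0) = 2: A = 2.
From g(1) = -6: (A + B)·(-1) = -6 ⇒ B = 4.
So g(n) = \left(4 n + 2\right) \cdot (-1)^n.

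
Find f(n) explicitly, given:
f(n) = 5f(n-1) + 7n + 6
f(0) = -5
First-order linear with linear forcing.
Homogeneous solution: f_h(n) = A·(5)^n.
Try particular f_p(n) = pn + q. Substituting:
  pn + q = 5(p(n-1) + q) + 7n + 6.
Matching the n-coefficient: p = 5p + 7 ⇒ p = - \frac{7}{4}.
Matching constants: q = -5p + 5q + 6 ⇒ q = - \frac{59}{16}.
General: f(n) = A·(5)^n - \frac{7 n}{4} - \frac{59}{16}.
Apply f(0) = -5: A - \frac{59}{16} = -5 ⇒ A = - \frac{21}{16}.
So f(n) = - \frac{21 \cdot 5^{n}}{16} - \frac{7 n}{4} - \frac{59}{16}.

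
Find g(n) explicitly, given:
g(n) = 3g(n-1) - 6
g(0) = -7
First-order linear non-homogeneous.
Homogeneous solution: g_h(n) = A·(3)^n.
Try constant particular solution g_p = K: K = 3K - 6 ⇒ K = 3.
General: g(n) = A·(3)^n + 3.
Apply g(0) = -7: A + 3 = -7 ⇒ A = -10.
So g(n) = 3 - 10 \cdot 3^{n}.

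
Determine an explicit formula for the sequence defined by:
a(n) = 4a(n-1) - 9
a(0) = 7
First-order linear non-homogeneous.
Homogeneous solution: a_h(n) = A·(4)^n.
Try constant particular solution a_p = K: K = 4K - 9 ⇒ K = 3.
General: a(n) = A·(4)^n + 3.
Apply a(0) = 7: A + 3 = 7 ⇒ A = 4.
So a(n) = 4 \cdot 4^{n} + 3.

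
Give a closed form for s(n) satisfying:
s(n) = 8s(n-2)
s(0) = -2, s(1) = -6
Characteristic equation: x² - 8 = 0.
Discriminant Δ = (0)² + 4·(8) = 32.
Roots r₁,₂ = (0 ± √32)/2, so r₁ = 2 \sqrt{2}, r₂ = - 2 \sqrt{2}.
General solution: s(n) = A·r₁^n + B·r₂^n.
From the initial conditions, A + B = -2 and r₁A + r₂B = -6.
Since r₁ - r₂ = √32: A = (-6 - (-2)r₂)/√32 = - \frac{3 \sqrt{2}}{4} - 1, and B = -2 - A = -1 + \frac{3 \sqrt{2}}{4}.
So s(n) = \left(- \frac{3 \sqrt{2}}{4} - 1\right)\left(2 \sqrt{2}\right)^n + \left(-1 + \frac{3 \sqrt{2}}{4}\right)\left(- 2 \sqrt{2}\right)^n.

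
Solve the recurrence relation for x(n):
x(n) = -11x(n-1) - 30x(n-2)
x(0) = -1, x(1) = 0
Characteristic equation: x² + 11x + 30 = 0, which factors as (x - (-6))(x - (-5)) = 0.
Roots r₁ = -6, r₂ = -5 (distinct).
General solution: x(n) = A·(-6)^n + B·(-5)^n.
From x(0) = -1: A + B = -1.
From x(1) = 0: -6A - 5B = 0.
Solving: A = 5, B = -6.
So x(n) = - 6 \left(-5\right)^{n} + 5 \left(-6\right)^{n}.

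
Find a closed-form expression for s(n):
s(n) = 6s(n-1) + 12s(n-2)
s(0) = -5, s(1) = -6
Characteristic equation: x² - 6x - 12 = 0.
Discriminant Δ = (6)² + 4·(12) = 84.
Roots r₁,₂ = (6 ± √84)/2, so r₁ = 3 + \sqrt{21}, r₂ = 3 - \sqrt{21}.
General solution: s(n) = A·r₁^n + B·r₂^n.
From the initial conditions, A + B = -5 and r₁A + r₂B = -6.
Since r₁ - r₂ = √84: A = (-6 - (-5)r₂)/√84 = - \frac{5}{2} + \frac{3 \sqrt{21}}{14}, and B = -5 - A = - \frac{5}{2} - \frac{3 \sqrt{21}}{14}.
So s(n) = \left(- \frac{5}{2} + \frac{3 \sqrt{21}}{14}\right)\left(3 + \sqrt{21}\right)^n + \left(- \frac{5}{2} - \frac{3 \sqrt{21}}{14}\right)\left(3 - \sqrt{21}\right)^n.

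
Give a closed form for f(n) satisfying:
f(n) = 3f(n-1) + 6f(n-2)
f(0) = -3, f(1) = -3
Characteristic equation: x² - 3x - 6 = 0.
Discriminant Δ = (3)² + 4·(6) = 33.
Roots r₁,₂ = (3 ± √33)/2, so r₁ = \frac{3}{2} + \frac{\sqrt{33}}{2}, r₂ = \frac{3}{2} - \frac{\sqrt{33}}{2}.
General solution: f(n) = A·r₁^n + B·r₂^n.
From the initial conditions, A + B = -3 and r₁A + r₂B = -3.
Since r₁ - r₂ = √33: A = (-3 - (-3)r₂)/√33 = - \frac{3}{2} + \frac{\sqrt{33}}{22}, and B = -3 - A = - \frac{3}{2} - \frac{\sqrt{33}}{22}.
So f(n) = \left(- \frac{3}{2} + \frac{\sqrt{33}}{22}\right)\left(\frac{3}{2} + \frac{\sqrt{33}}{2}\right)^n + \left(- \frac{3}{2} - \frac{\sqrt{33}}{22}\right)\left(\frac{3}{2} - \frac{\sqrt{33}}{2}\right)^n.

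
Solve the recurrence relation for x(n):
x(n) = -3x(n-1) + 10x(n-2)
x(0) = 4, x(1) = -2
Characteristic equation: x² + 3x - 10 = 0, which factors as (x - (-5))(x - (2)) = 0.
Roots r₁ = -5, r₂ = 2 (distinct).
General solution: x(n) = A·(-5)^n + B·(2)^n.
From x(0) = 4: A + B = 4.
From x(1) = -2: -5A + 2B = -2.
Solving: A = \frac{10}{7}, B = \frac{18}{7}.
So x(n) = \frac{10 \left(-5\right)^{n}}{7} + \frac{18 \cdot 2^{n}}{7}.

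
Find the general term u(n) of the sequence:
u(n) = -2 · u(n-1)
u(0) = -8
Pure geometric recurrence with ratio -2.
By induction u(n) = u(0) · (-2)^n = - 8 \left(-2\right)^{n}.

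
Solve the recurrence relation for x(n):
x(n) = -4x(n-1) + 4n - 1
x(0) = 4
First-order linear with linear forcing.
Homogeneous solution: x_h(n) = A·(-4)^n.
Try particular x_p(n) = pn + q. Substituting:
  pn + q = -4(p(n-1) + q) + 4n - 1.
Matching the n-coefficient: p = -4p + 4 ⇒ p = \frac{4}{5}.
Matching constants: q = 4p - 4q - 1 ⇒ q = \frac{11}{25}.
General: x(n) = A·(-4)^n + \frac{4 n}{5} + \frac{11}{25}.
Apply x(0) = 4: A + \frac{11}{25} = 4 ⇒ A = \frac{89}{25}.
So x(n) = \frac{89 \left(-4\right)^{n}}{25} + \frac{4 n}{5} + \frac{11}{25}.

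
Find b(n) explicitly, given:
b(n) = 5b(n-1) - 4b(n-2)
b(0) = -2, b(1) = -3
Characteristic equation: x² - 5x + 4 = 0, which factors as (x - (1))(x - (4)) = 0.
Roots r₁ = 1, r₂ = 4 (distinct).
General solution: b(n) = A·(1)^n + B·(4)^n.
From b(0) = -2: A + B = -2.
From b(1) = -3: A + 4B = -3.
Solving: A = - \frac{5}{3}, B = - \frac{1}{3}.
So b(n) = - \frac{4^{n}}{3} - \frac{5}{3}.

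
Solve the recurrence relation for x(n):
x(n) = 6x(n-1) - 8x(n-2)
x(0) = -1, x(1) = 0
Characteristic equation: x² - 6x + 8 = 0, which factors as (x - (4))(x - (2)) = 0.
Roots r₁ = 4, r₂ = 2 (distinct).
General solution: x(n) = A·(4)^n + B·(2)^n.
From x(0) = -1: A + B = -1.
From x(1) = 0: 4A + 2B = 0.
Solving: A = 1, B = -2.
So x(n) = - 2 \cdot 2^{n} + 4^{n}.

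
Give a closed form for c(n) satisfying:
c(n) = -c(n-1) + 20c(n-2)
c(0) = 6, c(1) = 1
Characteristic equation: x² + x - 20 = 0, which factors as (x - (4))(x - (-5)) = 0.
Roots r₁ = 4, r₂ = -5 (distinct).
General solution: c(n) = A·(4)^n + B·(-5)^n.
From c(0) = 6: A + B = 6.
From c(1) = 1: 4A - 5B = 1.
Solving: A = \frac{31}{9}, B = \frac{23}{9}.
So c(n) = \frac{23 \left(-5\right)^{n}}{9} + \frac{31 \cdot 4^{n}}{9}.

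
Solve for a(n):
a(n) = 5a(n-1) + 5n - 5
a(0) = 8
First-order linear with linear forcing.
Homogeneous solution: a_h(n) = A·(5)^n.
Try particular a_p(n) = pn + q. Substituting:
  pn + q = 5(p(n-1) + q) + 5n - 5.
Matching the n-coefficient: p = 5p + 5 ⇒ p = - \frac{5}{4}.
Matching constants: q = -5p + 5q - 5 ⇒ q = - \frac{5}{16}.
General: a(n) = A·(5)^n - \frac{5 n}{4} - \frac{5}{16}.
Apply a(0) = 8: A - \frac{5}{16} = 8 ⇒ A = \frac{133}{16}.
So a(n) = \frac{133 \cdot 5^{n}}{16} - \frac{5 n}{4} - \frac{5}{16}.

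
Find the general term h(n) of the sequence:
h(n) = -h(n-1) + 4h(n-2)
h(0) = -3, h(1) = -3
Characteristic equation: x² + x - 4 = 0.
Discriminant Δ = (-1)² + 4·(4) = 17.
Roots r₁,₂ = (-1 ± √17)/2, so r₁ = - \frac{1}{2} + \frac{\sqrt{17}}{2}, r₂ = - \frac{\sqrt{17}}{2} - \frac{1}{2}.
General solution: h(n) = A·r₁^n + B·r₂^n.
From the initial conditions, A + B = -3 and r₁A + r₂B = -3.
Since r₁ - r₂ = √17: A = (-3 - (-3)r₂)/√17 = - \frac{3}{2} - \frac{9 \sqrt{17}}{34}, and B = -3 - A = - \frac{3}{2} + \frac{9 \sqrt{17}}{34}.
So h(n) = \left(- \frac{3}{2} - \frac{9 \sqrt{17}}{34}\right)\left(- \frac{1}{2} + \frac{\sqrt{17}}{2}\right)^n + \left(- \frac{3}{2} + \frac{9 \sqrt{17}}{34}\right)\left(- \frac{\sqrt{17}}{2} - \frac{1}{2}\right)^n.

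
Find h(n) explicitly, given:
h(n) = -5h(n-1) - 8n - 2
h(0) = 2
First-order linear with linear forcing.
Homogeneous solution: h_h(n) = A·(-5)^n.
Try particular h_p(n) = pn + q. Substituting:
  pn + q = -5(p(n-1) + q) - 8n - 2.
Matching the n-coefficient: p = -5p - 8 ⇒ p = - \frac{4}{3}.
Matching constants: q = 5p - 5q - 2 ⇒ q = - \frac{13}{9}.
General: h(n) = A·(-5)^n - \frac{4 n}{3} - \frac{13}{9}.
Apply h(0) = 2: A - \frac{13}{9} = 2 ⇒ A = \frac{31}{9}.
So h(n) = \frac{31 \left(-5\right)^{n}}{9} - \frac{4 n}{3} - \frac{13}{9}.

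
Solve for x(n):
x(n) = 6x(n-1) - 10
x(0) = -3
First-order linear non-homogeneous.
Homogeneous solution: x_h(n) = A·(6)^n.
Try constant particular solution x_p = K: K = 6K - 10 ⇒ K = 2.
General: x(n) = A·(6)^n + 2.
Apply x(0) = -3: A + 2 = -3 ⇒ A = -5.
So x(n) = 2 - 5 \cdot 6^{n}.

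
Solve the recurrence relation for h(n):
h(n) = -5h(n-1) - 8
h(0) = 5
First-order linear non-homogeneous.
Homogeneous solution: h_h(n) = A·(-5)^n.
Try constant particular solution h_p = K: K = -5K - 8 ⇒ K = - \frac{4}{3}.
General: h(n) = A·(-5)^n - \frac{4}{3}.
Apply h(0) = 5: A - \frac{4}{3} = 5 ⇒ A = \frac{19}{3}.
So h(n) = \frac{19 \left(-5\right)^{n}}{3} - \frac{4}{3}.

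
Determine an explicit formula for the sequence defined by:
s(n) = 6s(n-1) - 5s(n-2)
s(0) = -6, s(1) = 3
Characteristic equation: x² - 6x + 5 = 0, which factors as (x - (1))(x - (5)) = 0.
Roots r₁ = 1, r₂ = 5 (distinct).
General solution: s(n) = A·(1)^n + B·(5)^n.
From s(0) = -6: A + B = -6.
From s(1) = 3: A + 5B = 3.
Solving: A = - \frac{33}{4}, B = \frac{9}{4}.
So s(n) = \frac{9 \cdot 5^{n}}{4} - \frac{33}{4}.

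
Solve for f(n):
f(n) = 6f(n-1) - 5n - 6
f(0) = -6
First-order linear with linear forcing.
Homogeneous solution: f_h(n) = A·(6)^n.
Try particular f_p(n) = pn + q. Substituting:
  pn + q = 6(p(n-1) + q) - 5n - 6.
Matching the n-coefficient: p = 6p - 5 ⇒ p = 1.
Matching constants: q = -6p + 6q - 6 ⇒ q = \frac{12}{5}.
General: f(n) = A·(6)^n + n + \frac{12}{5}.
Apply f(0) = -6: A + \frac{12}{5} = -6 ⇒ A = - \frac{42}{5}.
So f(n) = - \frac{42 \cdot 6^{n}}{5} + n + \frac{12}{5}.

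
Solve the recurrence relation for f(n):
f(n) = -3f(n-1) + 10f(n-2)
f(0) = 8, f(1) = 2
Characteristic equation: x² + 3x - 10 = 0, which factors as (x - (-5))(x - (2)) = 0.
Roots r₁ = -5, r₂ = 2 (distinct).
General solution: f(n) = A·(-5)^n + B·(2)^n.
From f(0) = 8: A + B = 8.
From f(1) = 2: -5A + 2B = 2.
Solving: A = 2, B = 6.
So f(n) = 2 \left(-5\right)^{n} + 6 \cdot 2^{n}.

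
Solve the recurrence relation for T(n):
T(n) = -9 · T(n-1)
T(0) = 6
Pure geometric recurrence with ratio -9.
By induction T(n) = T(0) · (-9)^n = 6 \left(-9\right)^{n}.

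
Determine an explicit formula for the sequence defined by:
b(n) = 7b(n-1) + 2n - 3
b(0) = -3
First-order linear with linear forcing.
Homogeneous solution: b_h(n) = A·(7)^n.
Try particular b_p(n) = pn + q. Substituting:
  pn + q = 7(p(n-1) + q) + 2n - 3.
Matching the n-coefficient: p = 7p + 2 ⇒ p = - \frac{1}{3}.
Matching constants: q = -7p + 7q - 3 ⇒ q = \frac{1}{9}.
General: b(n) = A·(7)^n - \frac{n}{3} + \frac{1}{9}.
Apply b(0) = -3: A + \frac{1}{9} = -3 ⇒ A = - \frac{28}{9}.
So b(n) = - \frac{28 \cdot 7^{n}}{9} - \frac{n}{3} + \frac{1}{9}.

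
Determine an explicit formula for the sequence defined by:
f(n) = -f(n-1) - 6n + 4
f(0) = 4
First-order linear with linear forcing.
Homogeneous solution: f_h(n) = A·(-1)^n.
Try particular f_p(n) = pn + q. Substituting:
  pn + q = -(p(n-1) + q) - 6n + 4.
Matching the n-coefficient: p = -p - 6 ⇒ p = -3.
Matching constants: q = p - q + 4 ⇒ q = \frac{1}{2}.
General: f(n) = A·(-1)^n - 3 n + \frac{1}{2}.
Apply f(0) = 4: A + \frac{1}{2} = 4 ⇒ A = \frac{7}{2}.
So f(n) = \frac{7 \left(-1\right)^{n}}{2} - 3 n + \frac{1}{2}.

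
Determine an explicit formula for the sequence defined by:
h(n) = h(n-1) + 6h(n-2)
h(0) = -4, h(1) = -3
Characteristic equation: x² - x - 6 = 0, which factors as (x - (3))(x - (-2)) = 0.
Roots r₁ = 3, r₂ = -2 (distinct).
General solution: h(n) = A·(3)^n + B·(-2)^n.
From h(0) = -4: A + B = -4.
From h(1) = -3: 3A - 2B = -3.
Solving: A = - \frac{11}{5}, B = - \frac{9}{5}.
So h(n) = - \frac{9 \left(-2\right)^{n}}{5} - \frac{11 \cdot 3^{n}}{5}.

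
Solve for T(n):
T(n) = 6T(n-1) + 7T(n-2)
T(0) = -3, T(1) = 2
Characteristic equation: x² - 6x - 7 = 0, which factors as (x - (-1))(x - (7)) = 0.
Roots r₁ = -1, r₂ = 7 (distinct).
General solution: T(n) = A·(-1)^n + B·(7)^n.
From T(0) = -3: A + B = -3.
From T(1) = 2: -A + 7B = 2.
Solving: A = - \frac{23}{8}, B = - \frac{1}{8}.
So T(n) = - \frac{23 \left(-1\right)^{n}}{8} - \frac{7^{n}}{8}.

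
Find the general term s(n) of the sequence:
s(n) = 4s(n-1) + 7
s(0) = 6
First-order linear non-homogeneous.
Homogeneous solution: s_h(n) = A·(4)^n.
Try constant particular solution s_p = K: K = 4K + 7 ⇒ K = - \frac{7}{3}.
General: s(n) = A·(4)^n - \frac{7}{3}.
Apply s(0) = 6: A - \frac{7}{3} = 6 ⇒ A = \frac{25}{3}.
So s(n) = \frac{25 \cdot 4^{n}}{3} - \frac{7}{3}.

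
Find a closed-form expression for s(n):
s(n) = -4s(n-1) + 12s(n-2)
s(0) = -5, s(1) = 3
Characteristic equation: x² + 4x - 12 = 0, which factors as (x - (2))(x - (-6)) = 0.
Roots r₁ = 2, r₂ = -6 (distinct).
General solution: s(n) = A·(2)^n + B·(-6)^n.
From s(0) = -5: A + B = -5.
From s(1) = 3: 2A - 6B = 3.
Solving: A = - \frac{27}{8}, B = - \frac{13}{8}.
So s(n) = - \frac{13 \left(-6\right)^{n}}{8} - \frac{27 \cdot 2^{n}}{8}.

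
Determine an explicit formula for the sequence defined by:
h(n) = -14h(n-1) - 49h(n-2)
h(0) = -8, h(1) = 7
Characteristic equation: x² + 14x + 49 = 0, which is (x - (-7))².
Repeated root r = -7.
General solution: h(n) = (A + Bn)·(-7)^n.
From h(0) = -8: A = -8.
From h(1) = 7: (A + B)·(-7) = 7 ⇒ B = 7.
So h(n) = \left(7 n - 8\right) \cdot (-7)^n.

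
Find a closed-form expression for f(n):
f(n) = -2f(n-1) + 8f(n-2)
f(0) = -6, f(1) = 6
Characteristic equation: x² + 2x - 8 = 0, which factors as (x - (-4))(x - (2)) = 0.
Roots r₁ = -4, r₂ = 2 (distinct).
General solution: f(n) = A·(-4)^n + B·(2)^n.
From f(0) = -6: A + B = -6.
From f(1) = 6: -4A + 2B = 6.
Solving: A = -3, B = -3.
So f(n) = - 3 \left(-4\right)^{n} - 3 \cdot 2^{n}.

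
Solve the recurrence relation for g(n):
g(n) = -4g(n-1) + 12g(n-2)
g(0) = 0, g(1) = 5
Characteristic equation: x² + 4x - 12 = 0, which factors as (x - (2))(x - (-6)) = 0.
Roots r₁ = 2, r₂ = -6 (distinct).
General solution: g(n) = A·(2)^n + B·(-6)^n.
From g(0) = 0: A + B = 0.
From g(1) = 5: 2A - 6B = 5.
Solving: A = \frac{5}{8}, B = - \frac{5}{8}.
So g(n) = - \frac{5 \left(-6\right)^{n}}{8} + \frac{5 \cdot 2^{n}}{8}.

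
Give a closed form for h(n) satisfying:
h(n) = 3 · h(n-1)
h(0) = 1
Pure geometric recurrence with ratio 3.
By induction h(n) = h(0) · (3)^n = 3^{n}.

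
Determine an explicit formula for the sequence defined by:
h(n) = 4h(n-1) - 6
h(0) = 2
First-order linear non-homogeneous.
Homogeneous solution: h_h(n) = A·(4)^n.
Try constant particular solution h_p = K: K = 4K - 6 ⇒ K = 2.
General: h(n) = A·(4)^n + 2.
Apply h(0) = 2: A + 2 = 2 ⇒ A = 0.
So h(n) = 2.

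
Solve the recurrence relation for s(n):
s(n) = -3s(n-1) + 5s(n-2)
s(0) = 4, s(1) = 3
Characteristic equation: x² + 3x - 5 = 0.
Discriminant Δ = (-3)² + 4·(5) = 29.
Roots r₁,₂ = (-3 ± √29)/2, so r₁ = - \frac{3}{2} + \frac{\sqrt{29}}{2}, r₂ = - \frac{\sqrt{29}}{2} - \frac{3}{2}.
General solution: s(n) = A·r₁^n + B·r₂^n.
From the initial conditions, A + B = 4 and r₁A + r₂B = 3.
Since r₁ - r₂ = √29: A = (3 - (4)r₂)/√29 = \frac{9 \sqrt{29}}{29} + 2, and B = 4 - A = 2 - \frac{9 \sqrt{29}}{29}.
So s(n) = \left(\frac{9 \sqrt{29}}{29} + 2\right)\left(- \frac{3}{2} + \frac{\sqrt{29}}{2}\right)^n + \left(2 - \frac{9 \sqrt{29}}{29}\right)\left(- \frac{\sqrt{29}}{2} - \frac{3}{2}\right)^n.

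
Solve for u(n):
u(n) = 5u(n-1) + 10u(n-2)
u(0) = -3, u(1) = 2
Characteristic equation: x² - 5x - 10 = 0.
Discriminant Δ = (5)² + 4·(10) = 65.
Roots r₁,₂ = (5 ± √65)/2, so r₁ = \frac{5}{2} + \frac{\sqrt{65}}{2}, r₂ = \frac{5}{2} - \frac{\sqrt{65}}{2}.
General solution: u(n) = A·r₁^n + B·r₂^n.
From the initial conditions, A + B = -3 and r₁A + r₂B = 2.
Since r₁ - r₂ = √65: A = (2 - (-3)r₂)/√65 = - \frac{3}{2} + \frac{19 \sqrt{65}}{130}, and B = -3 - A = - \frac{3}{2} - \frac{19 \sqrt{65}}{130}.
So u(n) = \left(- \frac{3}{2} + \frac{19 \sqrt{65}}{130}\right)\left(\frac{5}{2} + \frac{\sqrt{65}}{2}\right)^n + \left(- \frac{3}{2} - \frac{19 \sqrt{65}}{130}\right)\left(\frac{5}{2} - \frac{\sqrt{65}}{2}\right)^n.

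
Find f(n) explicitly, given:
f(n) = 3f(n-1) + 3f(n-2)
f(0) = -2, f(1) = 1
Characteristic equation: x² - 3x - 3 = 0.
Discriminant Δ = (3)² + 4·(3) = 21.
Roots r₁,₂ = (3 ± √21)/2, so r₁ = \frac{3}{2} + \frac{\sqrt{21}}{2}, r₂ = \frac{3}{2} - \frac{\sqrt{21}}{2}.
General solution: f(n) = A·r₁^n + B·r₂^n.
From the initial conditions, A + B = -2 and r₁A + r₂B = 1.
Since r₁ - r₂ = √21: A = (1 - (-2)r₂)/√21 = -1 + \frac{4 \sqrt{21}}{21}, and B = -2 - A = -1 - \frac{4 \sqrt{21}}{21}.
So f(n) = \left(-1 + \frac{4 \sqrt{21}}{21}\right)\left(\frac{3}{2} + \frac{\sqrt{21}}{2}\right)^n + \left(-1 - \frac{4 \sqrt{21}}{21}\right)\left(\frac{3}{2} - \frac{\sqrt{21}}{2}\right)^n.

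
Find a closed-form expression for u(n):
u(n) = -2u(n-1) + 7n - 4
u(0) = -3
First-order linear with linear forcing.
Homogeneous solution: u_h(n) = A·(-2)^n.
Try particular u_p(n) = pn + q. Substituting:
  pn + q = -2(p(n-1) + q) + 7n - 4.
Matching the n-coefficient: p = -2p + 7 ⇒ p = \frac{7}{3}.
Matching constants: q = 2p - 2q - 4 ⇒ q = \frac{2}{9}.
General: u(n) = A·(-2)^n + \frac{7 n}{3} + \frac{2}{9}.
Apply u(0) = -3: A + \frac{2}{9} = -3 ⇒ A = - \frac{29}{9}.
So u(n) = - \frac{29 \left(-2\right)^{n}}{9} + \frac{7 n}{3} + \frac{2}{9}.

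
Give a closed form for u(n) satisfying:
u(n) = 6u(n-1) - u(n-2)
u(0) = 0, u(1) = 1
Characteristic equation: x² - 6x + 1 = 0.
Discriminant Δ = (6)² + 4·(-1) = 32.
Roots r₁,₂ = (6 ± √32)/2, so r₁ = 2 \sqrt{2} + 3, r₂ = 3 - 2 \sqrt{2}.
General solution: u(n) = A·r₁^n + B·r₂^n.
From the initial conditions, A + B = 0 and r₁A + r₂B = 1.
Since r₁ - r₂ = √32: A = (1 - (0)r₂)/√32 = \frac{\sqrt{2}}{8}, and B = 0 - A = - \frac{\sqrt{2}}{8}.
So u(n) = \left(\frac{\sqrt{2}}{8}\right)\left(2 \sqrt{2} + 3\right)^n + \left(- \frac{\sqrt{2}}{8}\right)\left(3 - 2 \sqrt{2}\right)^n.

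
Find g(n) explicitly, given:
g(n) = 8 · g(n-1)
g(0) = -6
Pure geometric recurrence with ratio 8.
By induction g(n) = g(0) · (8)^n = - 6 \cdot 8^{n}.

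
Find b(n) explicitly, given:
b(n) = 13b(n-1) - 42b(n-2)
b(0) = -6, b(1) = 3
Characteristic equation: x² - 13x + 42 = 0, which factors as (x - (6))(x - (7)) = 0.
Roots r₁ = 6, r₂ = 7 (distinct).
General solution: b(n) = A·(6)^n + B·(7)^n.
From b(0) = -6: A + B = -6.
From b(1) = 3: 6A + 7B = 3.
Solving: A = -45, B = 39.
So b(n) = - 45 \cdot 6^{n} + 39 \cdot 7^{n}.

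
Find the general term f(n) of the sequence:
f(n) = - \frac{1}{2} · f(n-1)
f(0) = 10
Pure geometric recurrence with ratio - \frac{1}{2}.
By induction f(n) = f(0) · (- \frac{1}{2})^n = 10 \left(- \frac{1}{2}\right)^{n}.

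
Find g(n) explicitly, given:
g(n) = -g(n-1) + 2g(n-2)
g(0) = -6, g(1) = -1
Characteristic equation: x² + x - 2 = 0, which factors as (x - (-2))(x - (1)) = 0.
Roots r₁ = -2, r₂ = 1 (distinct).
General solution: g(n) = A·(-2)^n + B·(1)^n.
From g(0) = -6: A + B = -6.
From g(1) = -1: -2A + B = -1.
Solving: A = - \frac{5}{3}, B = - \frac{13}{3}.
So g(n) = - \frac{5 \left(-2\right)^{n}}{3} - \frac{13}{3}.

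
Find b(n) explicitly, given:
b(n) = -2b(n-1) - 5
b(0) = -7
First-order linear non-homogeneous.
Homogeneous solution: b_h(n) = A·(-2)^n.
Try constant particular solution b_p = K: K = -2K - 5 ⇒ K = - \frac{5}{3}.
General: b(n) = A·(-2)^n - \frac{5}{3}.
Apply b(0) = -7: A - \frac{5}{3} = -7 ⇒ A = - \frac{16}{3}.
So b(n) = - \frac{16 \left(-2\right)^{n}}{3} - \frac{5}{3}.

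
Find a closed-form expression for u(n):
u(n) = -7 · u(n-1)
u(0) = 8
Pure geometric recurrence with ratio -7.
By induction u(n) = u(0) · (-7)^n = 8 \left(-7\right)^{n}.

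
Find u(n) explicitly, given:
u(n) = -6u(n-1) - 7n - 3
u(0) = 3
First-order linear with linear forcing.
Homogeneous solution: u_h(n) = A·(-6)^n.
Try particular u_p(n) = pn + q. Substituting:
  pn + q = -6(p(n-1) + q) - 7n - 3.
Matching the n-coefficient: p = -6p - 7 ⇒ p = -1.
Matching constants: q = 6p - 6q - 3 ⇒ q = - \frac{9}{7}.
General: u(n) = A·(-6)^n - n - \frac{9}{7}.
Apply u(0) = 3: A - \frac{9}{7} = 3 ⇒ A = \frac{30}{7}.
So u(n) = \frac{30 \left(-6\right)^{n}}{7} - n - \frac{9}{7}.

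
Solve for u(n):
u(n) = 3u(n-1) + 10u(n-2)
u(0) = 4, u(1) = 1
Characteristic equation: x² - 3x - 10 = 0, which factors as (x - (-2))(x - (5)) = 0.
Roots r₁ = -2, r₂ = 5 (distinct).
General solution: u(n) = A·(-2)^n + B·(5)^n.
From u(0) = 4: A + B = 4.
From u(1) = 1: -2A + 5B = 1.
Solving: A = \frac{19}{7}, B = \frac{9}{7}.
So u(n) = \frac{19 \left(-2\right)^{n}}{7} + \frac{9 \cdot 5^{n}}{7}.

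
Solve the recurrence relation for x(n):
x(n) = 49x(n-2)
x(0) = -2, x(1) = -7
Characteristic equation: x² - 49 = 0, which factors as (x - (7))(x - (-7)) = 0.
Roots r₁ = 7, r₂ = -7 (distinct).
General solution: x(n) = A·(7)^n + B·(-7)^n.
From x(0) = -2: A + B = -2.
From x(1) = -7: 7A - 7B = -7.
Solving: A = - \frac{3}{2}, B = - \frac{1}{2}.
So x(n) = - \frac{\left(-7\right)^{n}}{2} - \frac{3 \cdot 7^{n}}{2}.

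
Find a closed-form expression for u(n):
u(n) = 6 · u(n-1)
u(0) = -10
Pure geometric recurrence with ratio 6.
By induction u(n) = u(0) · (6)^n = - 10 \cdot 6^{n}.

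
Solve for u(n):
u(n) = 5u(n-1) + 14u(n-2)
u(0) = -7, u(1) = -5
Characteristic equation: x² - 5x - 14 = 0, which factors as (x - (7))(x - (-2)) = 0.
Roots r₁ = 7, r₂ = -2 (distinct).
General solution: u(n) = A·(7)^n + B·(-2)^n.
From u(0) = -7: A + B = -7.
From u(1) = -5: 7A - 2B = -5.
Solving: A = - \frac{19}{9}, B = - \frac{44}{9}.
So u(n) = - \frac{44 \left(-2\right)^{n}}{9} - \frac{19 \cdot 7^{n}}{9}.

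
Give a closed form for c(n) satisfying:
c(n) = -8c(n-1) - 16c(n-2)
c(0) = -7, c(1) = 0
Characteristic equation: x² + 8x + 16 = 0, which is (x - (-4))².
Repeated root r = -4.
General solution: c(n) = (A + Bn)·(-4)^n.
From c(0) = -7: A = -7.
From c(1) = 0: (A + B)·(-4) = 0 ⇒ B = 7.
So c(n) = \left(7 n - 7\right) \cdot (-4)^n.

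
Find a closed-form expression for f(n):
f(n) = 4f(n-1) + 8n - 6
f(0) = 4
First-order linear with linear forcing.
Homogeneous solution: f_h(n) = A·(4)^n.
Try particular f_p(n) = pn + q. Substituting:
  pn + q = 4(p(n-1) + q) + 8n - 6.
Matching the n-coefficient: p = 4p + 8 ⇒ p = - \frac{8}{3}.
Matching constants: q = -4p + 4q - 6 ⇒ q = - \frac{14}{9}.
General: f(n) = A·(4)^n - \frac{8 n}{3} - \frac{14}{9}.
Apply f(0) = 4: A - \frac{14}{9} = 4 ⇒ A = \frac{50}{9}.
So f(n) = \frac{50 \cdot 4^{n}}{9} - \frac{8 n}{3} - \frac{14}{9}.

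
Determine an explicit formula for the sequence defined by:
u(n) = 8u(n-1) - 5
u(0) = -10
First-order linear non-homogeneous.
Homogeneous solution: u_h(n) = A·(8)^n.
Try constant particular solution u_p = K: K = 8K - 5 ⇒ K = \frac{5}{7}.
General: u(n) = A·(8)^n + \frac{5}{7}.
Apply u(0) = -10: A + \frac{5}{7} = -10 ⇒ A = - \frac{75}{7}.
So u(n) = \frac{5}{7} - \frac{75 \cdot 8^{n}}{7}.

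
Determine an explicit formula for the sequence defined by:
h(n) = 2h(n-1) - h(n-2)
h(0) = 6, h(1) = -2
Characteristic equation: x² - 2x + 1 = 0, which is (x - (1))².
Repeated root r = 1.
General solution: h(n) = (A + Bn)·(1)^n.
From h(0) = 6: A = 6.
From h(1) = -2: (A + B)·(1) = -2 ⇒ B = -8.
So h(n) = \left(6 - 8 n\right) \cdot (1)^n.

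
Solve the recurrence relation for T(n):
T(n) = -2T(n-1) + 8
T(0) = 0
First-order linear non-homogeneous.
Homogeneous solution: T_h(n) = A·(-2)^n.
Try constant particular solution T_p = K: K = -2K + 8 ⇒ K = \frac{8}{3}.
General: T(n) = A·(-2)^n + \frac{8}{3}.
Apply T(0) = 0: A + \frac{8}{3} = 0 ⇒ A = - \frac{8}{3}.
So T(n) = \frac{8}{3} - \frac{8 \left(-2\right)^{n}}{3}.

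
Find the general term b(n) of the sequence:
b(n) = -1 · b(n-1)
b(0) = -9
Pure geometric recurrence with ratio -1.
By induction b(n) = b(0) · (-1)^n = - 9 \left(-1\right)^{n}.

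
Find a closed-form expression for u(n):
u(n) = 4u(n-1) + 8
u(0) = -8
First-order linear non-homogeneous.
Homogeneous solution: u_h(n) = A·(4)^n.
Try constant particular solution u_p = K: K = 4K + 8 ⇒ K = - \frac{8}{3}.
General: u(n) = A·(4)^n - \frac{8}{3}.
Apply u(0) = -8: A - \frac{8}{3} = -8 ⇒ A = - \frac{16}{3}.
So u(n) = - \frac{16 \cdot 4^{n}}{3} - \frac{8}{3}.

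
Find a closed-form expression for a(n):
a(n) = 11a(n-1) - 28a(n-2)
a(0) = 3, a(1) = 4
Characteristic equation: x² - 11x + 28 = 0, which factors as (x - (7))(x - (4)) = 0.
Roots r₁ = 7, r₂ = 4 (distinct).
General solution: a(n) = A·(7)^n + B·(4)^n.
From a(0) = 3: A + B = 3.
From a(1) = 4: 7A + 4B = 4.
Solving: A = - \frac{8}{3}, B = \frac{17}{3}.
So a(n) = \frac{17 \cdot 4^{n}}{3} - \frac{8 \cdot 7^{n}}{3}.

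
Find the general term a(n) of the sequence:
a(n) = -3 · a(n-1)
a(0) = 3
Pure geometric recurrence with ratio -3.
By induction a(n) = a(0) · (-3)^n = 3 \left(-3\right)^{n}.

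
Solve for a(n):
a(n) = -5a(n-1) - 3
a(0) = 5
First-order linear non-homogeneous.
Homogeneous solution: a_h(n) = A·(-5)^n.
Try constant particular solution a_p = K: K = -5K - 3 ⇒ K = - \frac{1}{2}.
General: a(n) = A·(-5)^n - \frac{1}{2}.
Apply a(0) = 5: A - \frac{1}{2} = 5 ⇒ A = \frac{11}{2}.
So a(n) = \frac{11 \left(-5\right)^{n}}{2} - \frac{1}{2}.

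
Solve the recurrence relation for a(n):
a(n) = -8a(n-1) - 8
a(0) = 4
First-order linear non-homogeneous.
Homogeneous solution: a_h(n) = A·(-8)^n.
Try constant particular solution a_p = K: K = -8K - 8 ⇒ K = - \frac{8}{9}.
General: a(n) = A·(-8)^n - \frac{8}{9}.
Apply a(0) = 4: A - \frac{8}{9} = 4 ⇒ A = \frac{44}{9}.
So a(n) = \frac{44 \left(-8\right)^{n}}{9} - \frac{8}{9}.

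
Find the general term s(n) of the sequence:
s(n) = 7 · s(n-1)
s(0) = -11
Pure geometric recurrence with ratio 7.
By induction s(n) = s(0) · (7)^n = - 11 \cdot 7^{n}.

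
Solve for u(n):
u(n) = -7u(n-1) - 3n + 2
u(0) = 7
First-order linear with linear forcing.
Homogeneous solution: u_h(n) = A·(-7)^n.
Try particular u_p(n) = pn + q. Substituting:
  pn + q = -7(p(n-1) + q) - 3n + 2.
Matching the n-coefficient: p = -7p - 3 ⇒ p = - \frac{3}{8}.
Matching constants: q = 7p - 7q + 2 ⇒ q = - \frac{5}{64}.
General: u(n) = A·(-7)^n - \frac{3 n}{8} - \frac{5}{64}.
Apply u(0) = 7: A - \frac{5}{64} = 7 ⇒ A = \frac{453}{64}.
So u(n) = \frac{453 \left(-7\right)^{n}}{64} - \frac{3 n}{8} - \frac{5}{64}.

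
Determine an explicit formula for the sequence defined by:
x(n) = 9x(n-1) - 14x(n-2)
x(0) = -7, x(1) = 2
Characteristic equation: x² - 9x + 14 = 0, which factors as (x - (2))(x - (7)) = 0.
Roots r₁ = 2, r₂ = 7 (distinct).
General solution: x(n) = A·(2)^n + B·(7)^n.
From x(0) = -7: A + B = -7.
From x(1) = 2: 2A + 7B = 2.
Solving: A = - \frac{51}{5}, B = \frac{16}{5}.
So x(n) = - \frac{51 \cdot 2^{n}}{5} + \frac{16 \cdot 7^{n}}{5}.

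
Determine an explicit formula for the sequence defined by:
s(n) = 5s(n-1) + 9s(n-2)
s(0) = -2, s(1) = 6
Characteristic equation: x² - 5x - 9 = 0.
Discriminant Δ = (5)² + 4·(9) = 61.
Roots r₁,₂ = (5 ± √61)/2, so r₁ = \frac{5}{2} + \frac{\sqrt{61}}{2}, r₂ = \frac{5}{2} - \frac{\sqrt{61}}{2}.
General solution: s(n) = A·r₁^n + B·r₂^n.
From the initial conditions, A + B = -2 and r₁A + r₂B = 6.
Since r₁ - r₂ = √61: A = (6 - (-2)r₂)/√61 = -1 + \frac{11 \sqrt{61}}{61}, and B = -2 - A = - \frac{11 \sqrt{61}}{61} - 1.
So s(n) = \left(-1 + \frac{11 \sqrt{61}}{61}\right)\left(\frac{5}{2} + \frac{\sqrt{61}}{2}\right)^n + \left(- \frac{11 \sqrt{61}}{61} - 1\right)\left(\frac{5}{2} - \frac{\sqrt{61}}{2}\right)^n.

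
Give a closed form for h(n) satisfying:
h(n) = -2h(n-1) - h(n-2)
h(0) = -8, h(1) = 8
Characteristic equation: x² + 2x + 1 = 0, which is (x - (-1))².
Repeated root r = -1.
General solution: h(n) = (A + Bn)·(-1)^n.
From h(0) = -8: A = -8.
From h(1) = 8: (A + B)·(-1) = 8 ⇒ B = 0.
So h(n) = \left(-8\right) \cdot (-1)^n.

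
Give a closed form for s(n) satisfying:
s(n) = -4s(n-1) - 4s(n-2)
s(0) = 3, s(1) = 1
Characteristic equation: x² + 4x + 4 = 0, which is (x - (-2))².
Repeated root r = -2.
General solution: s(n) = (A + Bn)·(-2)^n.
From s(0) = 3: A = 3.
From s(1) = 1: (A + B)·(-2) = 1 ⇒ B = - \frac{7}{2}.
So s(n) = \left(3 - \frac{7 n}{2}\right) \cdot (-2)^n.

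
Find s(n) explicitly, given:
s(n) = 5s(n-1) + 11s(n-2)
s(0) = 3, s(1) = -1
Characteristic equation: x² - 5x - 11 = 0.
Discriminant Δ = (5)² + 4·(11) = 69.
Roots r₁,₂ = (5 ± √69)/2, so r₁ = \frac{5}{2} + \frac{\sqrt{69}}{2}, r₂ = \frac{5}{2} - \frac{\sqrt{69}}{2}.
General solution: s(n) = A·r₁^n + B·r₂^n.
From the initial conditions, A + B = 3 and r₁A + r₂B = -1.
Since r₁ - r₂ = √69: A = (-1 - (3)r₂)/√69 = \frac{3}{2} - \frac{17 \sqrt{69}}{138}, and B = 3 - A = \frac{17 \sqrt{69}}{138} + \frac{3}{2}.
So s(n) = \left(\frac{3}{2} - \frac{17 \sqrt{69}}{138}\right)\left(\frac{5}{2} + \frac{\sqrt{69}}{2}\right)^n + \left(\frac{17 \sqrt{69}}{138} + \frac{3}{2}\right)\left(\frac{5}{2} - \frac{\sqrt{69}}{2}\right)^n.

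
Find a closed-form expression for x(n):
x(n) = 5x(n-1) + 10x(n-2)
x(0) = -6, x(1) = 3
Characteristic equation: x² - 5x - 10 = 0.
Discriminant Δ = (5)² + 4·(10) = 65.
Roots r₁,₂ = (5 ± √65)/2, so r₁ = \frac{5}{2} + \frac{\sqrt{65}}{2}, r₂ = \frac{5}{2} - \frac{\sqrt{65}}{2}.
General solution: x(n) = A·r₁^n + B·r₂^n.
From the initial conditions, A + B = -6 and r₁A + r₂B = 3.
Since r₁ - r₂ = √65: A = (3 - (-6)r₂)/√65 = -3 + \frac{18 \sqrt{65}}{65}, and B = -6 - A = -3 - \frac{18 \sqrt{65}}{65}.
So x(n) = \left(-3 + \frac{18 \sqrt{65}}{65}\right)\left(\frac{5}{2} + \frac{\sqrt{65}}{2}\right)^n + \left(-3 - \frac{18 \sqrt{65}}{65}\right)\left(\frac{5}{2} - \frac{\sqrt{65}}{2}\right)^n.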